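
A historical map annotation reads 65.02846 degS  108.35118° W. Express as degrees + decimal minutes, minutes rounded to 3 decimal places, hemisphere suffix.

φ: 65° + 0.028460 × 60 = 65° 1.70760′
Lon: minutes = (108.351180 − 108) × 60 = 21.07080

65° 1.708′ S, 108° 21.071′ W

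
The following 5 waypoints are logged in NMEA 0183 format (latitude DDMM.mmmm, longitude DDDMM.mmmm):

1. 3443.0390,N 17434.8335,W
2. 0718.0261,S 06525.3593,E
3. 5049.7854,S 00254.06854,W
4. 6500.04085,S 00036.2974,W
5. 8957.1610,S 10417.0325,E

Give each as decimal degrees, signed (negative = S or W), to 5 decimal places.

1. 34.71732, -174.58056
2. -7.30044, 65.42266
3. -50.82976, -2.90114
4. -65.00068, -0.60496
5. -89.95268, 104.28388

Point 1:
  φ: split at 2 digits → 34° and 43.039′; 34 + 43.039/60 = 34.717317
  N → positive
  Longitude: split at 3 digits → 174° and 34.8335′; 174 + 34.8335/60 = 174.580558
  hemisphere W, so the sign is −
Point 2:
  φ: degrees = first 2 digits = 7, minutes = 18.0261; 7 + 18.0261/60 = 7.300435
  S ⇒ negate
  Lon: degrees = first 3 digits = 65, minutes = 25.3593; 65 + 25.3593/60 = 65.422655
  E ⇒ keep positive
Point 3:
  Latitude: degrees = first 2 digits = 50, minutes = 49.7854; 50 + 49.7854/60 = 50.829757
  S → negative
  Lon: split at 3 digits → 002° and 54.06854′; 2 + 54.06854/60 = 2.901142
  W ⇒ negate
Point 4:
  Lat: degrees = first 2 digits = 65, minutes = 0.04085; 65 + 0.04085/60 = 65.000681
  S ⇒ negate
  λ: degrees = first 3 digits = 0, minutes = 36.2974; 0 + 36.2974/60 = 0.604957
  hemisphere W, so the sign is −
Point 5:
  Lat: degrees = first 2 digits = 89, minutes = 57.161; 89 + 57.161/60 = 89.952683
  S ⇒ negate
  Longitude: degrees = first 3 digits = 104, minutes = 17.0325; 104 + 17.0325/60 = 104.283875
  E ⇒ keep positive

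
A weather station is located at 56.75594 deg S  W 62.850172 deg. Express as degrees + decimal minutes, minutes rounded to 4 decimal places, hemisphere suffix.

Latitude: fractional part 0.755940 → 45.356400 minutes
λ: minutes = (62.850172 − 62) × 60 = 51.010320

56° 45.3564′ S, 62° 51.0103′ W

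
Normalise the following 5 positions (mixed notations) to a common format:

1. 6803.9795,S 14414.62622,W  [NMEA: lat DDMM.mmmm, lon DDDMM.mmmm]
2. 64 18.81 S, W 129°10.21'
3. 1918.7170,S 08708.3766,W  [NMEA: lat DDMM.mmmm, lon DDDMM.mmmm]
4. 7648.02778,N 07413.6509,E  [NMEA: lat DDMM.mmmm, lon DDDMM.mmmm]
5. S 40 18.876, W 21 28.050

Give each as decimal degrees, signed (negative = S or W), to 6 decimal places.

1. -68.066325, -144.243770
2. -64.313500, -129.170167
3. -19.311950, -87.139610
4. 76.800463, 74.227515
5. -40.314600, -21.467500

Point 1:
  Lat: degrees = first 2 digits = 68, minutes = 3.9795; 68 + 3.9795/60 = 68.0663250
  hemisphere S, so the sign is −
  Lon: degrees = first 3 digits = 144, minutes = 14.62622; 144 + 14.62622/60 = 144.2437703
  W → negative
Point 2:
  Lat: 18.81′ = 0.313500°; total 64.3135000
  hemisphere S, so the sign is −
  Lon: 129 + 10.21/60 = 129.1701667
  hemisphere W, so the sign is −
Point 3:
  Lat: split at 2 digits → 19° and 18.717′; 19 + 18.717/60 = 19.3119500
  S ⇒ negate
  λ: split at 3 digits → 087° and 8.3766′; 87 + 8.3766/60 = 87.1396100
  W → negative
Point 4:
  φ: degrees = first 2 digits = 76, minutes = 48.02778; 76 + 48.02778/60 = 76.8004630
  N ⇒ keep positive
  λ: degrees = first 3 digits = 74, minutes = 13.6509; 74 + 13.6509/60 = 74.2275150
  E ⇒ keep positive
Point 5:
  Lat: 40 + 18.876/60 = 40.3146000
  S ⇒ negate
  λ: 28.05′ = 0.467500°; total 21.4675000
  W ⇒ negate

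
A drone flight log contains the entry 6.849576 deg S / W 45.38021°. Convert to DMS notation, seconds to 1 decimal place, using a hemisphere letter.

6°50′58.5″ S, 45°22′48.8″ W

Lat: 0.849576 × 60 = 50.97456′ → 50′, remainder × 60 = 58.474″
λ: 0.380210 × 60 = 22.81260′ → 22′, remainder × 60 = 48.756″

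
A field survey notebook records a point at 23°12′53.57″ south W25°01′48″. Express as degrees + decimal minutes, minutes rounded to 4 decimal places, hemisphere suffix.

φ: seconds/60 = 0.89283; minutes = 12 + 0.89283 = 12.892833
Longitude: 1 + 48/60 = 1.800000′

23° 12.8928′ S, 25° 1.8000′ W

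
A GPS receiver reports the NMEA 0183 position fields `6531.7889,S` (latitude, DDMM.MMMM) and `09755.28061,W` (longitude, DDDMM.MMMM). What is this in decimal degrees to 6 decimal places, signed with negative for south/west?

-65.529815, -97.921344

Latitude: degrees = first 2 digits = 65, minutes = 31.7889; 65 + 31.7889/60 = 65.5298150
S → negative
λ: degrees = first 3 digits = 97, minutes = 55.28061; 97 + 55.28061/60 = 97.9213435
hemisphere W, so the sign is −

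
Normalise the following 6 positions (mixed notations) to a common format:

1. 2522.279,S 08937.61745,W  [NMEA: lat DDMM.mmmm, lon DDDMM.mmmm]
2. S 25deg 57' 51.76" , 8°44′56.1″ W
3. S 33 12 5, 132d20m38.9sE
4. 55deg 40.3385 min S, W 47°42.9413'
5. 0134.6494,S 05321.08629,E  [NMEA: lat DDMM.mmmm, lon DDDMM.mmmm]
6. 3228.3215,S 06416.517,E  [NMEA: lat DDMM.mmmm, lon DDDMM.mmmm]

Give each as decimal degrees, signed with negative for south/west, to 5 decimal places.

1. -25.37132, -89.62696
2. -25.96438, -8.74892
3. -33.20139, 132.34414
4. -55.67231, -47.71569
5. -1.57749, 53.35144
6. -32.47203, 64.27528

Point 1:
  φ: degrees = first 2 digits = 25, minutes = 22.279; 25 + 22.279/60 = 25.371317
  S ⇒ negate
  Longitude: degrees = first 3 digits = 89, minutes = 37.61745; 89 + 37.61745/60 = 89.626958
  W → negative
Point 2:
  Lat: 25° + 57/60 + 51.76/3600 = 25 + 0.950000 + 0.014378 = 25.964378
  hemisphere S, so the sign is −
  Longitude: 8 + 44/60 + 56.1/3600 = 8.748917
  W ⇒ negate
Point 3:
  Latitude: 12′ + 5″ = 12.08333′; 33 + 12.08333/60 = 33.201389
  S → negative
  Lon: 132° + 20/60 + 38.9/3600 = 132 + 0.333333 + 0.010806 = 132.344139
  E ⇒ keep positive
Point 4:
  φ: 55 + 40.3385/60 = 55.672308
  S → negative
  λ: 47 + 42.9413/60 = 47.715688
  W ⇒ negate
Point 5:
  φ: split at 2 digits → 01° and 34.6494′; 1 + 34.6494/60 = 1.577490
  S ⇒ negate
  Longitude: split at 3 digits → 053° and 21.08629′; 53 + 21.08629/60 = 53.351438
  E ⇒ keep positive
Point 6:
  φ: split at 2 digits → 32° and 28.3215′; 32 + 28.3215/60 = 32.472025
  S ⇒ negate
  Longitude: degrees = first 3 digits = 64, minutes = 16.517; 64 + 16.517/60 = 64.275283
  E ⇒ keep positive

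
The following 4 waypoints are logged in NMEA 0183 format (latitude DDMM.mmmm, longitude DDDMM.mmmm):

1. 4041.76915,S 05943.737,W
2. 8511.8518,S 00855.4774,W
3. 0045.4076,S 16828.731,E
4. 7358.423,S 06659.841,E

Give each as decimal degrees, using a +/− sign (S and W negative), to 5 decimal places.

Point 1:
  Lat: split at 2 digits → 40° and 41.76915′; 40 + 41.76915/60 = 40.696153
  S → negative
  λ: split at 3 digits → 059° and 43.737′; 59 + 43.737/60 = 59.728950
  W → negative
Point 2:
  Latitude: split at 2 digits → 85° and 11.8518′; 85 + 11.8518/60 = 85.197530
  S ⇒ negate
  Longitude: degrees = first 3 digits = 8, minutes = 55.4774; 8 + 55.4774/60 = 8.924623
  hemisphere W, so the sign is −
Point 3:
  φ: split at 2 digits → 00° and 45.4076′; 0 + 45.4076/60 = 0.756793
  S → negative
  Lon: split at 3 digits → 168° and 28.731′; 168 + 28.731/60 = 168.478850
  E ⇒ keep positive
Point 4:
  Lat: split at 2 digits → 73° and 58.423′; 73 + 58.423/60 = 73.973717
  hemisphere S, so the sign is −
  Lon: split at 3 digits → 066° and 59.841′; 66 + 59.841/60 = 66.997350
  E ⇒ keep positive

1. -40.69615, -59.72895
2. -85.19753, -8.92462
3. -0.75679, 168.47885
4. -73.97372, 66.99735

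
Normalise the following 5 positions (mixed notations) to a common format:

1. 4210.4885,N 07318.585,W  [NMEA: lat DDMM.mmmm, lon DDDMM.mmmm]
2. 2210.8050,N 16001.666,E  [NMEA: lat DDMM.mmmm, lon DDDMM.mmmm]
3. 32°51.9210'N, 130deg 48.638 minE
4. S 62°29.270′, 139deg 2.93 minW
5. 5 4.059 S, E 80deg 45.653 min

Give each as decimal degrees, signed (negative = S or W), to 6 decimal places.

1. 42.174808, -73.309750
2. 22.180083, 160.027767
3. 32.865350, 130.810633
4. -62.487833, -139.048833
5. -5.067650, 80.760883

Point 1:
  Latitude: split at 2 digits → 42° and 10.4885′; 42 + 10.4885/60 = 42.1748083
  N ⇒ keep positive
  λ: split at 3 digits → 073° and 18.585′; 73 + 18.585/60 = 73.3097500
  hemisphere W, so the sign is −
Point 2:
  φ: split at 2 digits → 22° and 10.805′; 22 + 10.805/60 = 22.1800833
  N → positive
  λ: degrees = first 3 digits = 160, minutes = 1.666; 160 + 1.666/60 = 160.0277667
  E ⇒ keep positive
Point 3:
  Lat: 32 + 51.921/60 = 32.8653500
  N ⇒ keep positive
  Lon: 130 + 48.638/60 = 130.8106333
  E ⇒ keep positive
Point 4:
  Latitude: 62 + 29.27/60 = 62.4878333
  hemisphere S, so the sign is −
  Longitude: 139 + 2.93/60 = 139.0488333
  hemisphere W, so the sign is −
Point 5:
  Lat: 4.059′ = 0.067650°; total 5.0676500
  S ⇒ negate
  Longitude: 45.653′ = 0.760883°; total 80.7608833
  E → positive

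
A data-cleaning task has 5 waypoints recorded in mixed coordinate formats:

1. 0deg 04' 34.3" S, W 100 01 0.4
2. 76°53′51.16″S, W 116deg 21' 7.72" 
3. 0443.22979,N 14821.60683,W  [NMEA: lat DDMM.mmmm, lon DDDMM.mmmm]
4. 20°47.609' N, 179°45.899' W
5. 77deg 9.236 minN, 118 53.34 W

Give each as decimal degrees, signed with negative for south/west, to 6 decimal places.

1. -0.076194, -100.016778
2. -76.897544, -116.352144
3. 4.720497, -148.360114
4. 20.793483, -179.764983
5. 77.153933, -118.889000

Point 1:
  Latitude: 4′ + 34.3″ = 4.57167′; 0 + 4.57167/60 = 0.0761944
  hemisphere S, so the sign is −
  λ: 100 + 1/60 + 0.4/3600 = 100.0167778
  hemisphere W, so the sign is −
Point 2:
  φ: 53′ + 51.16″ = 53.85267′; 76 + 53.85267/60 = 76.8975444
  S ⇒ negate
  Lon: 116° + 21/60 + 7.72/3600 = 116 + 0.350000 + 0.002144 = 116.3521444
  W ⇒ negate
Point 3:
  φ: split at 2 digits → 04° and 43.22979′; 4 + 43.22979/60 = 4.7204965
  N ⇒ keep positive
  λ: split at 3 digits → 148° and 21.60683′; 148 + 21.60683/60 = 148.3601138
  hemisphere W, so the sign is −
Point 4:
  φ: 47.609′ = 0.793483°; total 20.7934833
  N ⇒ keep positive
  Longitude: 45.899′ = 0.764983°; total 179.7649833
  W → negative
Point 5:
  Lat: 77 + 9.236/60 = 77.1539333
  N → positive
  Lon: 118 + 53.34/60 = 118.8890000
  W → negative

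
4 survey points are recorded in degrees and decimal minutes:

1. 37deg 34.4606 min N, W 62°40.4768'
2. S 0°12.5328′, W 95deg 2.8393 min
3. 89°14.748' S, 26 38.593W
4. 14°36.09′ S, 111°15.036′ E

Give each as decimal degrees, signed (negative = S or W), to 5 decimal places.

1. 37.57434, -62.67461
2. -0.20888, -95.04732
3. -89.24580, -26.64322
4. -14.60150, 111.25060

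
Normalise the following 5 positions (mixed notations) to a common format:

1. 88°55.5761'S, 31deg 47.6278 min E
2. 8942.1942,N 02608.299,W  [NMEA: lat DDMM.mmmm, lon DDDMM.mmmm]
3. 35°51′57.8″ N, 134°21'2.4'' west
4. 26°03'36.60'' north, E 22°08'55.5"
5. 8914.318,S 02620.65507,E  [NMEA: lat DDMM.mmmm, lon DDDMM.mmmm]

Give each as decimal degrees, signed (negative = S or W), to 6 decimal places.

1. -88.926268, 31.793797
2. 89.703237, -26.138317
3. 35.866056, -134.350667
4. 26.060167, 22.148750
5. -89.238633, 26.344251

Point 1:
  Lat: 55.5761′ = 0.926268°; total 88.9262683
  S ⇒ negate
  Lon: 31 + 47.6278/60 = 31.7937967
  E ⇒ keep positive
Point 2:
  φ: degrees = first 2 digits = 89, minutes = 42.1942; 89 + 42.1942/60 = 89.7032367
  N → positive
  Lon: split at 3 digits → 026° and 8.299′; 26 + 8.299/60 = 26.1383167
  W ⇒ negate
Point 3:
  Latitude: 35 + 51/60 + 57.8/3600 = 35.8660556
  N ⇒ keep positive
  Longitude: 134 + 21/60 + 2.4/3600 = 134.3506667
  W ⇒ negate
Point 4:
  Lat: 3′ + 36.6″ = 3.61000′; 26 + 3.61000/60 = 26.0601667
  N ⇒ keep positive
  Lon: 22 + 8/60 + 55.5/3600 = 22.1487500
  E → positive
Point 5:
  Latitude: split at 2 digits → 89° and 14.318′; 89 + 14.318/60 = 89.2386333
  S ⇒ negate
  λ: degrees = first 3 digits = 26, minutes = 20.65507; 26 + 20.65507/60 = 26.3442512
  E → positive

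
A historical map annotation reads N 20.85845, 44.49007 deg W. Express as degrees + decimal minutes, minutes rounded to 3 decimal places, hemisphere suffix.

Latitude: 20° + 0.858450 × 60 = 20° 51.50700′
Longitude: 44° + 0.490070 × 60 = 44° 29.40420′

20° 51.507′ N, 44° 29.404′ W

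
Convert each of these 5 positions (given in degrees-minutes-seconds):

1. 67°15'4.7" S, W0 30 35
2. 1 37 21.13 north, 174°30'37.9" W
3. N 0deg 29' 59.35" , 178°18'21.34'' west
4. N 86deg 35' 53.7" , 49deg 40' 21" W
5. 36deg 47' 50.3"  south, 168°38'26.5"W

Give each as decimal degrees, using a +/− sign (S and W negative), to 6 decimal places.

1. -67.251306, -0.509722
2. 1.622536, -174.510528
3. 0.499819, -178.305928
4. 86.598250, -49.672500
5. -36.797306, -168.640694

Point 1:
  Latitude: 67 + 15/60 + 4.7/3600 = 67.2513056
  S ⇒ negate
  Lon: 0° + 30/60 + 35/3600 = 0 + 0.500000 + 0.009722 = 0.5097222
  W → negative
Point 2:
  φ: 1 + 37/60 + 21.13/3600 = 1.6225361
  N ⇒ keep positive
  λ: 174 + 30/60 + 37.9/3600 = 174.5105278
  W → negative
Point 3:
  φ: 0° + 29/60 + 59.35/3600 = 0 + 0.483333 + 0.016486 = 0.4998194
  N ⇒ keep positive
  λ: 18′ + 21.34″ = 18.35567′; 178 + 18.35567/60 = 178.3059278
  hemisphere W, so the sign is −
Point 4:
  φ: 86 + 35/60 + 53.7/3600 = 86.5982500
  N ⇒ keep positive
  Lon: 40′ + 21″ = 40.35000′; 49 + 40.35000/60 = 49.6725000
  W ⇒ negate
Point 5:
  Latitude: 47′ + 50.3″ = 47.83833′; 36 + 47.83833/60 = 36.7973056
  S → negative
  Longitude: 168° + 38/60 + 26.5/3600 = 168 + 0.633333 + 0.007361 = 168.6406944
  W ⇒ negate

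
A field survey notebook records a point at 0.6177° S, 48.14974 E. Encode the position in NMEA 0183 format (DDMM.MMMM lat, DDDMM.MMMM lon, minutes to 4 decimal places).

φ: 0° + 0.617700 × 60 = 0° 37.062000′
Longitude: minutes = (48.149740 − 48) × 60 = 8.984400

0037.0620,S / 04808.9844,E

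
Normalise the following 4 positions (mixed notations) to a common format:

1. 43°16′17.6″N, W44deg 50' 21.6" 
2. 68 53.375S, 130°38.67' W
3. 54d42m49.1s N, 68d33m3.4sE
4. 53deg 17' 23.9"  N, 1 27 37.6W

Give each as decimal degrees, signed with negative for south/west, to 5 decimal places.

Point 1:
  φ: 43° + 16/60 + 17.6/3600 = 43 + 0.266667 + 0.004889 = 43.271556
  N ⇒ keep positive
  λ: 44° + 50/60 + 21.6/3600 = 44 + 0.833333 + 0.006000 = 44.839333
  W ⇒ negate
Point 2:
  Latitude: 68 + 53.375/60 = 68.889583
  hemisphere S, so the sign is −
  Lon: 130 + 38.67/60 = 130.644500
  hemisphere W, so the sign is −
Point 3:
  Lat: 54° + 42/60 + 49.1/3600 = 54 + 0.700000 + 0.013639 = 54.713639
  N ⇒ keep positive
  λ: 33′ + 3.4″ = 33.05667′; 68 + 33.05667/60 = 68.550944
  E ⇒ keep positive
Point 4:
  Lat: 53 + 17/60 + 23.9/3600 = 53.289972
  N ⇒ keep positive
  Lon: 1 + 27/60 + 37.6/3600 = 1.460444
  W → negative

1. 43.27156, -44.83933
2. -68.88958, -130.64450
3. 54.71364, 68.55094
4. 53.28997, -1.46044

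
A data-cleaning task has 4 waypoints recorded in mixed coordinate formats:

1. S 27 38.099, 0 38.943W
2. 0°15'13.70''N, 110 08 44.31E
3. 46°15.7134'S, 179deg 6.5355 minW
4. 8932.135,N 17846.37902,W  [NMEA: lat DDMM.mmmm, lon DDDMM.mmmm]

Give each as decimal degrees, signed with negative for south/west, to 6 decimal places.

Point 1:
  Latitude: 27 + 38.099/60 = 27.6349833
  S ⇒ negate
  Longitude: 38.943′ = 0.649050°; total 0.6490500
  W ⇒ negate
Point 2:
  Lat: 0° + 15/60 + 13.7/3600 = 0 + 0.250000 + 0.003806 = 0.2538056
  N ⇒ keep positive
  Lon: 110° + 8/60 + 44.31/3600 = 110 + 0.133333 + 0.012308 = 110.1456417
  E ⇒ keep positive
Point 3:
  φ: 46 + 15.7134/60 = 46.2618900
  hemisphere S, so the sign is −
  Longitude: 6.5355′ = 0.108925°; total 179.1089250
  hemisphere W, so the sign is −
Point 4:
  Lat: split at 2 digits → 89° and 32.135′; 89 + 32.135/60 = 89.5355833
  N ⇒ keep positive
  λ: split at 3 digits → 178° and 46.37902′; 178 + 46.37902/60 = 178.7729837
  W → negative

1. -27.634983, -0.649050
2. 0.253806, 110.145642
3. -46.261890, -179.108925
4. 89.535583, -178.772984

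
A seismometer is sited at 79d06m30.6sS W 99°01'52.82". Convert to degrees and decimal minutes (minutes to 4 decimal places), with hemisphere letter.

79° 6.5100′ S, 99° 1.8803′ W

Lat: seconds/60 = 0.51000; minutes = 6 + 0.51000 = 6.510000
λ: 1 + 52.82/60 = 1.880333′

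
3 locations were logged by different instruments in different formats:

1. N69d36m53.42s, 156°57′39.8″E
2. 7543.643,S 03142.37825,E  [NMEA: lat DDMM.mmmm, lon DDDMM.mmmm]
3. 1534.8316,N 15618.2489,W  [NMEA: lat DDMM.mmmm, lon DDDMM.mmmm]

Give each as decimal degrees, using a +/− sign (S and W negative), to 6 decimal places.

1. 69.614839, 156.961056
2. -75.727383, 31.706304
3. 15.580527, -156.304148

Point 1:
  Lat: 69 + 36/60 + 53.42/3600 = 69.6148389
  N ⇒ keep positive
  λ: 57′ + 39.8″ = 57.66333′; 156 + 57.66333/60 = 156.9610556
  E → positive
Point 2:
  φ: split at 2 digits → 75° and 43.643′; 75 + 43.643/60 = 75.7273833
  S → negative
  Longitude: split at 3 digits → 031° and 42.37825′; 31 + 42.37825/60 = 31.7063042
  E ⇒ keep positive
Point 3:
  Lat: degrees = first 2 digits = 15, minutes = 34.8316; 15 + 34.8316/60 = 15.5805267
  N ⇒ keep positive
  λ: degrees = first 3 digits = 156, minutes = 18.2489; 156 + 18.2489/60 = 156.3041483
  W → negative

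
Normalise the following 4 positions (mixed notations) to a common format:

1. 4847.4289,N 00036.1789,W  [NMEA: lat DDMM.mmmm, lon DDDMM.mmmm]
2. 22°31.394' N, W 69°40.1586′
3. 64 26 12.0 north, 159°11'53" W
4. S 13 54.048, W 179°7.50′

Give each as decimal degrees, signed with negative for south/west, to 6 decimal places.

1. 48.790482, -0.602982
2. 22.523233, -69.669310
3. 64.436667, -159.198056
4. -13.900800, -179.125000

Point 1:
  Latitude: degrees = first 2 digits = 48, minutes = 47.4289; 48 + 47.4289/60 = 48.7904817
  N → positive
  Lon: split at 3 digits → 000° and 36.1789′; 0 + 36.1789/60 = 0.6029817
  hemisphere W, so the sign is −
Point 2:
  Latitude: 22 + 31.394/60 = 22.5232333
  N ⇒ keep positive
  Lon: 69 + 40.1586/60 = 69.6693100
  W → negative
Point 3:
  Latitude: 64 + 26/60 + 12/3600 = 64.4366667
  N ⇒ keep positive
  Longitude: 159 + 11/60 + 53/3600 = 159.1980556
  W → negative
Point 4:
  Latitude: 54.048′ = 0.900800°; total 13.9008000
  S → negative
  Longitude: 179 + 7.5/60 = 179.1250000
  W → negative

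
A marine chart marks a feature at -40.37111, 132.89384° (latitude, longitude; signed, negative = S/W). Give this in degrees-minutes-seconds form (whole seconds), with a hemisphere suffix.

40°22′16″ S, 132°53′38″ E

Latitude is negative → S; |value| = 40.371110
Latitude: 0.371110° → 22.26660′; 0.26660 × 60 = 16.00″
λ: 0.893840 × 60 = 53.63040′ → 53′, remainder × 60 = 37.82″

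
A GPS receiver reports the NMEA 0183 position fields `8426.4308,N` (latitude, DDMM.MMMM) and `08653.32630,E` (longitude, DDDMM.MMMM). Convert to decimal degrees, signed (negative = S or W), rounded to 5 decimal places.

84.44051, 86.88877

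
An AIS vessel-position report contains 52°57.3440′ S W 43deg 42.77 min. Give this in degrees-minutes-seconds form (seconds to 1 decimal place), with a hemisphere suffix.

φ: fractional minutes 0.34400 × 60 = 20.640″
Longitude: fractional minutes 0.77000 × 60 = 46.200″

52°57′20.6″ S, 43°42′46.2″ W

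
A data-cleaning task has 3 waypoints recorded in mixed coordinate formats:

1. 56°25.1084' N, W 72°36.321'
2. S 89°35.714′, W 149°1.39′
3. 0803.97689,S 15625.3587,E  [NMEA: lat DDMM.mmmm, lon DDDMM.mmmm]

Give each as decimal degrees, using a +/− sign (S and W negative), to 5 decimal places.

1. 56.41847, -72.60535
2. -89.59523, -149.02317
3. -8.06628, 156.42265

Point 1:
  Lat: 25.1084′ = 0.418473°; total 56.418473
  N → positive
  Longitude: 72 + 36.321/60 = 72.605350
  hemisphere W, so the sign is −
Point 2:
  Latitude: 89 + 35.714/60 = 89.595233
  S → negative
  λ: 149 + 1.39/60 = 149.023167
  hemisphere W, so the sign is −
Point 3:
  φ: degrees = first 2 digits = 8, minutes = 3.97689; 8 + 3.97689/60 = 8.066282
  S ⇒ negate
  λ: degrees = first 3 digits = 156, minutes = 25.3587; 156 + 25.3587/60 = 156.422645
  E → positive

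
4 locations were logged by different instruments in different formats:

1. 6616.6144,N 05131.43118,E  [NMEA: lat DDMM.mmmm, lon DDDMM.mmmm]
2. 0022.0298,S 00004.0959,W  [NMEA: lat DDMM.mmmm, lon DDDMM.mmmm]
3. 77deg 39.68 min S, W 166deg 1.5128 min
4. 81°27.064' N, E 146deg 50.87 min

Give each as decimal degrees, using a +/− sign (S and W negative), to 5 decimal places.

1. 66.27691, 51.52385
2. -0.36716, -0.06827
3. -77.66133, -166.02521
4. 81.45107, 146.84783

Point 1:
  φ: degrees = first 2 digits = 66, minutes = 16.6144; 66 + 16.6144/60 = 66.276907
  N ⇒ keep positive
  λ: split at 3 digits → 051° and 31.43118′; 51 + 31.43118/60 = 51.523853
  E → positive
Point 2:
  φ: degrees = first 2 digits = 0, minutes = 22.0298; 0 + 22.0298/60 = 0.367163
  hemisphere S, so the sign is −
  λ: split at 3 digits → 000° and 4.0959′; 0 + 4.0959/60 = 0.068265
  W → negative
Point 3:
  φ: 39.68′ = 0.661333°; total 77.661333
  hemisphere S, so the sign is −
  Lon: 166 + 1.5128/60 = 166.025213
  W ⇒ negate
Point 4:
  φ: 27.064′ = 0.451067°; total 81.451067
  N ⇒ keep positive
  λ: 146 + 50.87/60 = 146.847833
  E → positive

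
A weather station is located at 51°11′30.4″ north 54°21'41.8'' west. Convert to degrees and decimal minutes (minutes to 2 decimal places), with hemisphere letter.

51° 11.51′ N, 54° 21.70′ W

Latitude: 11 + 30.4/60 = 11.5067′
Lon: 21 + 41.8/60 = 21.6967′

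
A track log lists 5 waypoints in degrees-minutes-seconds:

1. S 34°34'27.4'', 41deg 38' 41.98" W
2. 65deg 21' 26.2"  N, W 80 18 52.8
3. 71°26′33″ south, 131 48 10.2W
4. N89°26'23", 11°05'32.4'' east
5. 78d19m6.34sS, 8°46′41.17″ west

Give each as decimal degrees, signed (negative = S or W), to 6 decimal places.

Point 1:
  φ: 34′ + 27.4″ = 34.45667′; 34 + 34.45667/60 = 34.5742778
  S → negative
  Lon: 41° + 38/60 + 41.98/3600 = 41 + 0.633333 + 0.011661 = 41.6449944
  W → negative
Point 2:
  φ: 65 + 21/60 + 26.2/3600 = 65.3572778
  N ⇒ keep positive
  λ: 18′ + 52.8″ = 18.88000′; 80 + 18.88000/60 = 80.3146667
  W ⇒ negate
Point 3:
  φ: 71 + 26/60 + 33/3600 = 71.4425000
  hemisphere S, so the sign is −
  Longitude: 131 + 48/60 + 10.2/3600 = 131.8028333
  hemisphere W, so the sign is −
Point 4:
  Latitude: 26′ + 23″ = 26.38333′; 89 + 26.38333/60 = 89.4397222
  N ⇒ keep positive
  Longitude: 11 + 5/60 + 32.4/3600 = 11.0923333
  E ⇒ keep positive
Point 5:
  Lat: 78 + 19/60 + 6.34/3600 = 78.3184278
  S ⇒ negate
  Longitude: 46′ + 41.17″ = 46.68617′; 8 + 46.68617/60 = 8.7781028
  W → negative

1. -34.574278, -41.644994
2. 65.357278, -80.314667
3. -71.442500, -131.802833
4. 89.439722, 11.092333
5. -78.318428, -8.778103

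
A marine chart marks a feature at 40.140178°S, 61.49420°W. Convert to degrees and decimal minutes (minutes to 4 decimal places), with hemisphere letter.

Latitude: minutes = (40.140178 − 40) × 60 = 8.410680
Lon: 61° + 0.494200 × 60 = 61° 29.652000′

40° 8.4107′ S, 61° 29.6520′ W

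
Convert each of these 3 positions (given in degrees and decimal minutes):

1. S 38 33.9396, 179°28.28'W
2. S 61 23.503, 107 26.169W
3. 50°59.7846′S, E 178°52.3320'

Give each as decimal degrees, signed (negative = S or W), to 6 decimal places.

Point 1:
  Latitude: 33.9396′ = 0.565660°; total 38.5656600
  S ⇒ negate
  λ: 179 + 28.28/60 = 179.4713333
  W ⇒ negate
Point 2:
  Latitude: 61 + 23.503/60 = 61.3917167
  S → negative
  Lon: 107 + 26.169/60 = 107.4361500
  W → negative
Point 3:
  Lat: 50 + 59.7846/60 = 50.9964100
  hemisphere S, so the sign is −
  λ: 52.332′ = 0.872200°; total 178.8722000
  E ⇒ keep positive

1. -38.565660, -179.471333
2. -61.391717, -107.436150
3. -50.996410, 178.872200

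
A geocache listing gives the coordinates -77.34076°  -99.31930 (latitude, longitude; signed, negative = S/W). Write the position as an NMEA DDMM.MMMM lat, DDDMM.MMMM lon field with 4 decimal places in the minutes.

Latitude is negative → S; |value| = 77.340760
Lat: 77° + 0.340760 × 60 = 77° 20.445600′
Longitude is negative → W; |value| = 99.319300
Lon: minutes = (99.319300 − 99) × 60 = 19.158000

7720.4456,S / 09919.1580,W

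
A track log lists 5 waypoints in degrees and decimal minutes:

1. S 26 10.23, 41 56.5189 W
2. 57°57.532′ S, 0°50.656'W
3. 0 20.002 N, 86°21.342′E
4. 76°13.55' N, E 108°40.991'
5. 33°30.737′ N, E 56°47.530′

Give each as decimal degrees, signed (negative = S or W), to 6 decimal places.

Point 1:
  Latitude: 10.23′ = 0.170500°; total 26.1705000
  S ⇒ negate
  Lon: 56.5189′ = 0.941982°; total 41.9419817
  hemisphere W, so the sign is −
Point 2:
  Latitude: 57 + 57.532/60 = 57.9588667
  S ⇒ negate
  Lon: 0 + 50.656/60 = 0.8442667
  hemisphere W, so the sign is −
Point 3:
  Lat: 20.002′ = 0.333367°; total 0.3333667
  N → positive
  Lon: 21.342′ = 0.355700°; total 86.3557000
  E ⇒ keep positive
Point 4:
  Latitude: 76 + 13.55/60 = 76.2258333
  N → positive
  Longitude: 108 + 40.991/60 = 108.6831833
  E → positive
Point 5:
  Lat: 33 + 30.737/60 = 33.5122833
  N → positive
  Lon: 47.53′ = 0.792167°; total 56.7921667
  E → positive

1. -26.170500, -41.941982
2. -57.958867, -0.844267
3. 0.333367, 86.355700
4. 76.225833, 108.683183
5. 33.512283, 56.792167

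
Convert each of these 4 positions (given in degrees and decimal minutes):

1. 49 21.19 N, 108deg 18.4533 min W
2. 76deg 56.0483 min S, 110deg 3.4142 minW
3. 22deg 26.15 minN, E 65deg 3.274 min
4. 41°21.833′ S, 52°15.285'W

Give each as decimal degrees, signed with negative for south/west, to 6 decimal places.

1. 49.353167, -108.307555
2. -76.934138, -110.056903
3. 22.435833, 65.054567
4. -41.363883, -52.254750

Point 1:
  φ: 49 + 21.19/60 = 49.3531667
  N ⇒ keep positive
  Lon: 108 + 18.4533/60 = 108.3075550
  hemisphere W, so the sign is −
Point 2:
  Lat: 76 + 56.0483/60 = 76.9341383
  S ⇒ negate
  λ: 3.4142′ = 0.056903°; total 110.0569033
  hemisphere W, so the sign is −
Point 3:
  Lat: 26.15′ = 0.435833°; total 22.4358333
  N → positive
  λ: 65 + 3.274/60 = 65.0545667
  E ⇒ keep positive
Point 4:
  φ: 21.833′ = 0.363883°; total 41.3638833
  hemisphere S, so the sign is −
  λ: 52 + 15.285/60 = 52.2547500
  hemisphere W, so the sign is −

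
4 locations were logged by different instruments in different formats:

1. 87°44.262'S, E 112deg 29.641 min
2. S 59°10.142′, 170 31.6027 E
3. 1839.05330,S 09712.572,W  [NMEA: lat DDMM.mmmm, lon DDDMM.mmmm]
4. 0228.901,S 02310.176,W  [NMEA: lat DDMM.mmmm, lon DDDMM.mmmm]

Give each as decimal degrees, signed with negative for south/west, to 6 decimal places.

Point 1:
  Latitude: 87 + 44.262/60 = 87.7377000
  S ⇒ negate
  Longitude: 112 + 29.641/60 = 112.4940167
  E → positive
Point 2:
  Latitude: 10.142′ = 0.169033°; total 59.1690333
  S ⇒ negate
  λ: 31.6027′ = 0.526712°; total 170.5267117
  E ⇒ keep positive
Point 3:
  Lat: split at 2 digits → 18° and 39.0533′; 18 + 39.0533/60 = 18.6508883
  S → negative
  Lon: split at 3 digits → 097° and 12.572′; 97 + 12.572/60 = 97.2095333
  W ⇒ negate
Point 4:
  Latitude: degrees = first 2 digits = 2, minutes = 28.901; 2 + 28.901/60 = 2.4816833
  hemisphere S, so the sign is −
  λ: degrees = first 3 digits = 23, minutes = 10.176; 23 + 10.176/60 = 23.1696000
  W → negative

1. -87.737700, 112.494017
2. -59.169033, 170.526712
3. -18.650888, -97.209533
4. -2.481683, -23.169600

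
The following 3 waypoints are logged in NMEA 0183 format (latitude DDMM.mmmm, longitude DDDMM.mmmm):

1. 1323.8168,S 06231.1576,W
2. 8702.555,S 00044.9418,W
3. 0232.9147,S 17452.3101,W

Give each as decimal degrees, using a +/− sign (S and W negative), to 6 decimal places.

Point 1:
  Latitude: degrees = first 2 digits = 13, minutes = 23.8168; 13 + 23.8168/60 = 13.3969467
  hemisphere S, so the sign is −
  λ: degrees = first 3 digits = 62, minutes = 31.1576; 62 + 31.1576/60 = 62.5192933
  W ⇒ negate
Point 2:
  Latitude: degrees = first 2 digits = 87, minutes = 2.555; 87 + 2.555/60 = 87.0425833
  hemisphere S, so the sign is −
  λ: split at 3 digits → 000° and 44.9418′; 0 + 44.9418/60 = 0.7490300
  W → negative
Point 3:
  Latitude: degrees = first 2 digits = 2, minutes = 32.9147; 2 + 32.9147/60 = 2.5485783
  hemisphere S, so the sign is −
  λ: degrees = first 3 digits = 174, minutes = 52.3101; 174 + 52.3101/60 = 174.8718350
  W ⇒ negate

1. -13.396947, -62.519293
2. -87.042583, -0.749030
3. -2.548578, -174.871835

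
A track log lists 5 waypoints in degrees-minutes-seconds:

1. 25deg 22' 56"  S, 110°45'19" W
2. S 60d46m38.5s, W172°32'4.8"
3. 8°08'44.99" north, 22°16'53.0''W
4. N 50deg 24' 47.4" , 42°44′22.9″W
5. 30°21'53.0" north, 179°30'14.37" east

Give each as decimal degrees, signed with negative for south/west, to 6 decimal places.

1. -25.382222, -110.755278
2. -60.777361, -172.534667
3. 8.145831, -22.281389
4. 50.413167, -42.739694
5. 30.364722, 179.503992

Point 1:
  Latitude: 22′ + 56″ = 22.93333′; 25 + 22.93333/60 = 25.3822222
  hemisphere S, so the sign is −
  λ: 110 + 45/60 + 19/3600 = 110.7552778
  W → negative
Point 2:
  Latitude: 46′ + 38.5″ = 46.64167′; 60 + 46.64167/60 = 60.7773611
  S ⇒ negate
  Longitude: 172° + 32/60 + 4.8/3600 = 172 + 0.533333 + 0.001333 = 172.5346667
  W → negative
Point 3:
  Lat: 8° + 8/60 + 44.99/3600 = 8 + 0.133333 + 0.012497 = 8.1458306
  N ⇒ keep positive
  λ: 22° + 16/60 + 53/3600 = 22 + 0.266667 + 0.014722 = 22.2813889
  W ⇒ negate
Point 4:
  Lat: 24′ + 47.4″ = 24.79000′; 50 + 24.79000/60 = 50.4131667
  N → positive
  Lon: 44′ + 22.9″ = 44.38167′; 42 + 44.38167/60 = 42.7396944
  W → negative
Point 5:
  Latitude: 30° + 21/60 + 53/3600 = 30 + 0.350000 + 0.014722 = 30.3647222
  N ⇒ keep positive
  Lon: 179 + 30/60 + 14.37/3600 = 179.5039917
  E ⇒ keep positive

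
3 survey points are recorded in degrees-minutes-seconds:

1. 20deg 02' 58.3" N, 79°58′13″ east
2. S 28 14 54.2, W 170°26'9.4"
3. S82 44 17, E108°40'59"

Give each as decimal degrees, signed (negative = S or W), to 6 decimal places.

1. 20.049528, 79.970278
2. -28.248389, -170.435944
3. -82.738056, 108.683056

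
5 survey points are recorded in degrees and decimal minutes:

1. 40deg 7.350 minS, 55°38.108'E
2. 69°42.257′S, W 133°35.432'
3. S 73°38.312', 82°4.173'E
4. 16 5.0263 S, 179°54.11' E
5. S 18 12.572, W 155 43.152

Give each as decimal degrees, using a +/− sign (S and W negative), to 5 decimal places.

1. -40.12250, 55.63513
2. -69.70428, -133.59053
3. -73.63853, 82.06955
4. -16.08377, 179.90183
5. -18.20953, -155.71920

Point 1:
  Latitude: 7.35′ = 0.122500°; total 40.122500
  hemisphere S, so the sign is −
  Longitude: 38.108′ = 0.635133°; total 55.635133
  E ⇒ keep positive
Point 2:
  Latitude: 69 + 42.257/60 = 69.704283
  S ⇒ negate
  λ: 35.432′ = 0.590533°; total 133.590533
  W → negative
Point 3:
  φ: 73 + 38.312/60 = 73.638533
  hemisphere S, so the sign is −
  Lon: 82 + 4.173/60 = 82.069550
  E ⇒ keep positive
Point 4:
  φ: 5.0263′ = 0.083772°; total 16.083772
  S ⇒ negate
  Lon: 179 + 54.11/60 = 179.901833
  E ⇒ keep positive
Point 5:
  φ: 18 + 12.572/60 = 18.209533
  hemisphere S, so the sign is −
  λ: 155 + 43.152/60 = 155.719200
  W → negative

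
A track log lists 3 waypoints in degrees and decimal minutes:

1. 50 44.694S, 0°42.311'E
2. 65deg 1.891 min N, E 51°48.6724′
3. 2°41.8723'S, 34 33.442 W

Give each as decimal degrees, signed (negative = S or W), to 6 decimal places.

Point 1:
  φ: 44.694′ = 0.744900°; total 50.7449000
  S ⇒ negate
  λ: 0 + 42.311/60 = 0.7051833
  E ⇒ keep positive
Point 2:
  Lat: 65 + 1.891/60 = 65.0315167
  N → positive
  Lon: 48.6724′ = 0.811207°; total 51.8112067
  E → positive
Point 3:
  Lat: 2 + 41.8723/60 = 2.6978717
  hemisphere S, so the sign is −
  Longitude: 33.442′ = 0.557367°; total 34.5573667
  hemisphere W, so the sign is −

1. -50.744900, 0.705183
2. 65.031517, 51.811207
3. -2.697872, -34.557367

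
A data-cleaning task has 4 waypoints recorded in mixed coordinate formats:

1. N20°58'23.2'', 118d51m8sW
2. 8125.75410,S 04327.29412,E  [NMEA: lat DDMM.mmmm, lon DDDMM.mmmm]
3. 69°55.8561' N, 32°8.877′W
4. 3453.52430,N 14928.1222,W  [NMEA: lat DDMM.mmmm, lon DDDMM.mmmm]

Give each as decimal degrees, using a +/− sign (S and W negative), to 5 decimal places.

Point 1:
  φ: 20 + 58/60 + 23.2/3600 = 20.973111
  N → positive
  Lon: 118° + 51/60 + 8/3600 = 118 + 0.850000 + 0.002222 = 118.852222
  hemisphere W, so the sign is −
Point 2:
  Lat: split at 2 digits → 81° and 25.7541′; 81 + 25.7541/60 = 81.429235
  S → negative
  Longitude: degrees = first 3 digits = 43, minutes = 27.29412; 43 + 27.29412/60 = 43.454902
  E ⇒ keep positive
Point 3:
  Latitude: 69 + 55.8561/60 = 69.930935
  N → positive
  Longitude: 32 + 8.877/60 = 32.147950
  hemisphere W, so the sign is −
Point 4:
  φ: degrees = first 2 digits = 34, minutes = 53.5243; 34 + 53.5243/60 = 34.892072
  N ⇒ keep positive
  λ: split at 3 digits → 149° and 28.1222′; 149 + 28.1222/60 = 149.468703
  W → negative

1. 20.97311, -118.85222
2. -81.42924, 43.45490
3. 69.93094, -32.14795
4. 34.89207, -149.46870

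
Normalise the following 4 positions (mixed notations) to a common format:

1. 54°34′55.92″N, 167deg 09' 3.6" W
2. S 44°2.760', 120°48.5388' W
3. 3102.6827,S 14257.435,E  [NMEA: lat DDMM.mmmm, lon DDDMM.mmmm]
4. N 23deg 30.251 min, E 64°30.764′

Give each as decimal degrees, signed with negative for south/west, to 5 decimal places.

1. 54.58220, -167.15100
2. -44.04600, -120.80898
3. -31.04471, 142.95725
4. 23.50418, 64.51273

Point 1:
  φ: 54° + 34/60 + 55.92/3600 = 54 + 0.566667 + 0.015533 = 54.582200
  N ⇒ keep positive
  Lon: 167 + 9/60 + 3.6/3600 = 167.151000
  W → negative
Point 2:
  Lat: 44 + 2.76/60 = 44.046000
  hemisphere S, so the sign is −
  λ: 48.5388′ = 0.808980°; total 120.808980
  hemisphere W, so the sign is −
Point 3:
  φ: degrees = first 2 digits = 31, minutes = 2.6827; 31 + 2.6827/60 = 31.044712
  S → negative
  Lon: split at 3 digits → 142° and 57.435′; 142 + 57.435/60 = 142.957250
  E → positive
Point 4:
  φ: 23 + 30.251/60 = 23.504183
  N ⇒ keep positive
  Lon: 30.764′ = 0.512733°; total 64.512733
  E ⇒ keep positive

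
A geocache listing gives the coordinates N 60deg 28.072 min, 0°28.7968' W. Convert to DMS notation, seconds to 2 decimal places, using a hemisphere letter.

60°28′4.32″ N, 0°28′47.81″ W

Latitude: fractional minutes 0.07200 × 60 = 4.3200″
Longitude: 28.79680′ → 28′ and 0.79680 × 60 = 47.8080″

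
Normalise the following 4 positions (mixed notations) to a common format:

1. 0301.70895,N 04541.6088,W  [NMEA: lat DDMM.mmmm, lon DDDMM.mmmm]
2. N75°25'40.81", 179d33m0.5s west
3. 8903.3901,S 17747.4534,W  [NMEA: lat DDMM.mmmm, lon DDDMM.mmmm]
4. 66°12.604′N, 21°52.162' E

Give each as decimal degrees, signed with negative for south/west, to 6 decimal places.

1. 3.028483, -45.693480
2. 75.428003, -179.550139
3. -89.056502, -177.790890
4. 66.210067, 21.869367

Point 1:
  φ: split at 2 digits → 03° and 1.70895′; 3 + 1.70895/60 = 3.0284825
  N ⇒ keep positive
  Lon: degrees = first 3 digits = 45, minutes = 41.6088; 45 + 41.6088/60 = 45.6934800
  W ⇒ negate
Point 2:
  Lat: 75° + 25/60 + 40.81/3600 = 75 + 0.416667 + 0.011336 = 75.4280028
  N → positive
  Longitude: 33′ + 0.5″ = 33.00833′; 179 + 33.00833/60 = 179.5501389
  W ⇒ negate
Point 3:
  Latitude: degrees = first 2 digits = 89, minutes = 3.3901; 89 + 3.3901/60 = 89.0565017
  hemisphere S, so the sign is −
  Lon: split at 3 digits → 177° and 47.4534′; 177 + 47.4534/60 = 177.7908900
  hemisphere W, so the sign is −
Point 4:
  φ: 66 + 12.604/60 = 66.2100667
  N ⇒ keep positive
  Longitude: 21 + 52.162/60 = 21.8693667
  E → positive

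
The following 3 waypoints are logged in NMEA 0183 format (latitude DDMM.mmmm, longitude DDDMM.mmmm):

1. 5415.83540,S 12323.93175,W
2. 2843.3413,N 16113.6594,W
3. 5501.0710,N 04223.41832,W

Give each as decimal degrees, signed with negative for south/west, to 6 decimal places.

1. -54.263923, -123.398863
2. 28.722355, -161.227657
3. 55.017850, -42.390305

Point 1:
  Lat: degrees = first 2 digits = 54, minutes = 15.8354; 54 + 15.8354/60 = 54.2639233
  S ⇒ negate
  λ: split at 3 digits → 123° and 23.93175′; 123 + 23.93175/60 = 123.3988625
  W → negative
Point 2:
  φ: split at 2 digits → 28° and 43.3413′; 28 + 43.3413/60 = 28.7223550
  N ⇒ keep positive
  λ: degrees = first 3 digits = 161, minutes = 13.6594; 161 + 13.6594/60 = 161.2276567
  W ⇒ negate
Point 3:
  φ: split at 2 digits → 55° and 1.071′; 55 + 1.071/60 = 55.0178500
  N → positive
  Lon: degrees = first 3 digits = 42, minutes = 23.41832; 42 + 23.41832/60 = 42.3903053
  W → negative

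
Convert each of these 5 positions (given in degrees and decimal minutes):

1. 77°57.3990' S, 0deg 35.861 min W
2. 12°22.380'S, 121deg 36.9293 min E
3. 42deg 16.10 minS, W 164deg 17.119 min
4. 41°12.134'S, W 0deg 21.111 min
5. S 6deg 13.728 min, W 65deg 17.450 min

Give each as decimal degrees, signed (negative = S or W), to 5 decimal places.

1. -77.95665, -0.59768
2. -12.37300, 121.61549
3. -42.26833, -164.28532
4. -41.20223, -0.35185
5. -6.22880, -65.29083

Point 1:
  Latitude: 57.399′ = 0.956650°; total 77.956650
  hemisphere S, so the sign is −
  λ: 35.861′ = 0.597683°; total 0.597683
  W → negative
Point 2:
  Latitude: 12 + 22.38/60 = 12.373000
  S → negative
  Longitude: 121 + 36.9293/60 = 121.615488
  E → positive
Point 3:
  Latitude: 42 + 16.1/60 = 42.268333
  S → negative
  Longitude: 164 + 17.119/60 = 164.285317
  W → negative
Point 4:
  Lat: 12.134′ = 0.202233°; total 41.202233
  S ⇒ negate
  Lon: 0 + 21.111/60 = 0.351850
  W ⇒ negate
Point 5:
  Latitude: 6 + 13.728/60 = 6.228800
  S → negative
  λ: 65 + 17.45/60 = 65.290833
  hemisphere W, so the sign is −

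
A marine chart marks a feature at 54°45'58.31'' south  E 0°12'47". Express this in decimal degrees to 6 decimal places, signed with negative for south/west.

-54.766197, 0.213056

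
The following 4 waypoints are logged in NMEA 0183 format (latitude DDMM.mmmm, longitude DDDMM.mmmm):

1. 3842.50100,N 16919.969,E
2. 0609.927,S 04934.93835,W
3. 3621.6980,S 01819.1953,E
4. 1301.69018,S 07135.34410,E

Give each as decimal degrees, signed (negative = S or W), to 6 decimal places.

1. 38.708350, 169.332817
2. -6.165450, -49.582306
3. -36.361633, 18.319922
4. -13.028170, 71.589068

Point 1:
  Lat: degrees = first 2 digits = 38, minutes = 42.501; 38 + 42.501/60 = 38.7083500
  N ⇒ keep positive
  Longitude: split at 3 digits → 169° and 19.969′; 169 + 19.969/60 = 169.3328167
  E ⇒ keep positive
Point 2:
  Lat: degrees = first 2 digits = 6, minutes = 9.927; 6 + 9.927/60 = 6.1654500
  hemisphere S, so the sign is −
  Longitude: degrees = first 3 digits = 49, minutes = 34.93835; 49 + 34.93835/60 = 49.5823058
  W ⇒ negate
Point 3:
  Latitude: split at 2 digits → 36° and 21.698′; 36 + 21.698/60 = 36.3616333
  hemisphere S, so the sign is −
  Lon: split at 3 digits → 018° and 19.1953′; 18 + 19.1953/60 = 18.3199217
  E → positive
Point 4:
  Lat: split at 2 digits → 13° and 1.69018′; 13 + 1.69018/60 = 13.0281697
  S → negative
  Longitude: degrees = first 3 digits = 71, minutes = 35.3441; 71 + 35.3441/60 = 71.5890683
  E → positive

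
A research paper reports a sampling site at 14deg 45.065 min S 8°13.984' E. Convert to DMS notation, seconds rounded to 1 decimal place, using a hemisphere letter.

Latitude: fractional minutes 0.06500 × 60 = 3.900″
Longitude: fractional minutes 0.98400 × 60 = 59.040″

14°45′3.9″ S, 8°13′59.0″ E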